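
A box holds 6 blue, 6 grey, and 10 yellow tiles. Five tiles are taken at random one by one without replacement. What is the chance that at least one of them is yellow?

Use the complement: P(at least one yellow) = 1 − P(no yellow).
P(none) = C(12,5)/C(22,5) = 792/26334.
So P = 1 − 792/26334 = 129/133 ≈ 0.9699.

129/133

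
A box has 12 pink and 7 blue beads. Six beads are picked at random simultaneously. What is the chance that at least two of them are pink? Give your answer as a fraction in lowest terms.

3839/3876

Sum the hypergeometric tail for j = 2,…,6 pink beads.
Favorable = C(12,2)·C(7,4) + C(12,3)·C(7,3) + C(12,4)·C(7,2) + C(12,5)·C(7,1) + C(12,6)·C(7,0) = 26873; total = C(19,6) = 27132.
P = 26873/27132 = 3839/3876 ≈ 0.9905.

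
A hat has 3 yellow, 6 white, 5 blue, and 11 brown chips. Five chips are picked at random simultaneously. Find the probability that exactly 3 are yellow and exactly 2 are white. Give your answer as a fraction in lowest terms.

Unordered draws without replacement: count favorable combinations over C(25,5).
Favorable = C(3,3) · C(6,2) · C(5,0) · C(11,0) = 15; total = C(25,5) = 53130.
P = 15/53130 = 1/3542 ≈ 0.0003.

1/3542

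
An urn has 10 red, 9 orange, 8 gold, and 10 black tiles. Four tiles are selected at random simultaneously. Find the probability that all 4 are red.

2/629

Unordered draws without replacement: count favorable combinations over C(37,4).
Favorable = C(10,4) · C(9,0) · C(8,0) · C(10,0) = 210; total = C(37,4) = 66045.
P = 210/66045 = 2/629 ≈ 0.0032.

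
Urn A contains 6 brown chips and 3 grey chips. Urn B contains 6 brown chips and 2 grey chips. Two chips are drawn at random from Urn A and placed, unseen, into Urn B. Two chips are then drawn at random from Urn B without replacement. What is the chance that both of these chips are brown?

281/540

Condition on how many of the transferred chips are brown (from Urn A: 6 brown of 9; then Urn B has 10 total).
  0 brown: C(6,0)C(3,2)/C(9,2) = 1/12; then P = C(6,2)/C(10,2) = 1/3
  1 brown: C(6,1)C(3,1)/C(9,2) = 1/2; then P = C(7,2)/C(10,2) = 7/15
  2 brown: C(6,2)C(3,0)/C(9,2) = 5/12; then P = C(8,2)/C(10,2) = 28/45
P(both brown) = 281/540 ≈ 0.5204.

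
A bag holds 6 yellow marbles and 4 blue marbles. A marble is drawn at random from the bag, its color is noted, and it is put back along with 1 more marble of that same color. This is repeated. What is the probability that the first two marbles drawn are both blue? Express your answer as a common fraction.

After a blue draw the bag holds 5 blue out of 11.
P = (4/10)·(5/11) = 2/11 ≈ 0.1818.

2/11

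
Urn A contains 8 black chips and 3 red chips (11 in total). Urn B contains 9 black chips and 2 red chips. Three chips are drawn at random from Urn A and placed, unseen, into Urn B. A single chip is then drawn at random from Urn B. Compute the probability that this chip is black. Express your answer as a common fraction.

Condition on how many of the transferred chips are black (from Urn A: 8 black of 11; then Urn B has 14 total).
  0 black: C(8,0)C(3,3)/C(11,3) = 1/165; then P = 9/14
  1 black: C(8,1)C(3,2)/C(11,3) = 8/55; then P = 10/14
  2 black: C(8,2)C(3,1)/C(11,3) = 28/55; then P = 11/14
  3 black: C(8,3)C(3,0)/C(11,3) = 56/165; then P = 12/14
P(black from Urn B) = 123/154 ≈ 0.7987.

123/154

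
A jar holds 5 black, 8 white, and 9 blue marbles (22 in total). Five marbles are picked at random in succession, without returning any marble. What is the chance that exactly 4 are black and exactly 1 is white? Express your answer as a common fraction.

Unordered draws without replacement: count favorable combinations over C(22,5).
Favorable = C(5,4) · C(8,1) · C(9,0) = 40; total = C(22,5) = 26334.
P = 40/26334 = 20/13167 ≈ 0.0015.

20/13167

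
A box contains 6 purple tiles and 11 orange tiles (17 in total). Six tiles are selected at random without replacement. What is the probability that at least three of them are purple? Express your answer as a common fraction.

524/1547

Sum the hypergeometric tail for j = 3,…,6 purple tiles.
Favorable = C(6,3)·C(11,3) + C(6,4)·C(11,2) + C(6,5)·C(11,1) + C(6,6)·C(11,0) = 4192; total = C(17,6) = 12376.
P = 4192/12376 = 524/1547 ≈ 0.3387.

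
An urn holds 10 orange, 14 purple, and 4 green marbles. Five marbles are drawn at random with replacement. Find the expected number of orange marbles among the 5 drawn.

25/14

By linearity of expectation, E[X] = Σ P(draw i is orange); each independent draw has P(orange) = 10/28.
E[X] = 5 · 10/28 = 25/14 ≈ 1.7857.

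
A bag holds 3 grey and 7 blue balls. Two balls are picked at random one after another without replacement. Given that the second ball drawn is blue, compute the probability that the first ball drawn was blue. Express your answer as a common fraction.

P(first=blue and the second ball drawn is blue) = (7/10)·(6/9) = 7/15.
P(the second ball drawn is blue) = Σ over first color = 7/30 + 7/15 = 7/10.
By Bayes, P(first=blue | the second ball drawn is blue) = 7/15 / 7/10 = 2/3 ≈ 0.6667.

2/3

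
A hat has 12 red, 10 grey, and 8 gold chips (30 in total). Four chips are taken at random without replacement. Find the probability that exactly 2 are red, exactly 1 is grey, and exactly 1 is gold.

352/1827

Unordered draws without replacement: count favorable combinations over C(30,4).
Favorable = C(12,2) · C(10,1) · C(8,1) = 5280; total = C(30,4) = 27405.
P = 5280/27405 = 352/1827 ≈ 0.1927.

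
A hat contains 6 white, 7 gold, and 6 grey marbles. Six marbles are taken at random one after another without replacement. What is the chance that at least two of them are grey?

2949/4522

Sum the hypergeometric tail for j = 2,…,6 grey marbles.
Favorable = C(6,2)·C(13,4) + C(6,3)·C(13,3) + C(6,4)·C(13,2) + C(6,5)·C(13,1) + C(6,6)·C(13,0) = 17694; total = C(19,6) = 27132.
P = 17694/27132 = 2949/4522 ≈ 0.6521.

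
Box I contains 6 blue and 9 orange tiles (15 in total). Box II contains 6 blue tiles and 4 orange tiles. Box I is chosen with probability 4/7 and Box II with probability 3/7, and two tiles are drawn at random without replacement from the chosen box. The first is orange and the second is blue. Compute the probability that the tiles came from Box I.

9/16

P(E | Box I) = 9/35; P(E | Box II) = 4/15.
P(E) = 4/7·9/35 + 3/7·4/15 = 64/245.
By Bayes' rule, P(Box I | E) = 36/245 / 64/245 = 9/16 ≈ 0.5625.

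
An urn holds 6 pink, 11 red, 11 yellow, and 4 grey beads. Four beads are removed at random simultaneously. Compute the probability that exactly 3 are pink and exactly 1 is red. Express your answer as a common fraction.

11/1798

Unordered draws without replacement: count favorable combinations over C(32,4).
Favorable = C(6,3) · C(11,1) · C(11,0) · C(4,0) = 220; total = C(32,4) = 35960.
P = 220/35960 = 11/1798 ≈ 0.0061.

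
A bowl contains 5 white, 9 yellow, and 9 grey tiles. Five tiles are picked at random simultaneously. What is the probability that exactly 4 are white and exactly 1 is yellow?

Unordered draws without replacement: count favorable combinations over C(23,5).
Favorable = C(5,4) · C(9,1) · C(9,0) = 45; total = C(23,5) = 33649.
P = 45/33649 = 45/33649 ≈ 0.0013.

45/33649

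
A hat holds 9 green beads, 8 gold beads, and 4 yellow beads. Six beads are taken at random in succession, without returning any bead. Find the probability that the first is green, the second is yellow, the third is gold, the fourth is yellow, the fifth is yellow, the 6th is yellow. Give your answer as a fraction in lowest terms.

Multiply the conditional probability of each draw in order, without replacement, so each draw removes one from its color and from the total.
P = (9/21) · (4/20) · (8/19) · (3/18) · (2/17) · (1/16) = 1/22610 ≈ 0.0000.

1/22610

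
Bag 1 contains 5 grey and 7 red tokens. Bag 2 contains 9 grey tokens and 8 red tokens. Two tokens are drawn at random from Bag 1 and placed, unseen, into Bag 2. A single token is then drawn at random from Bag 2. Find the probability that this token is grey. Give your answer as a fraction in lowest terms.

59/114

Condition on how many of the transferred tokens are grey (from Bag 1: 5 grey of 12; then Bag 2 has 19 total).
  0 grey: C(5,0)C(7,2)/C(12,2) = 7/22; then P = 9/19
  1 grey: C(5,1)C(7,1)/C(12,2) = 35/66; then P = 10/19
  2 grey: C(5,2)C(7,0)/C(12,2) = 5/33; then P = 11/19
P(grey from Bag 2) = 59/114 ≈ 0.5175.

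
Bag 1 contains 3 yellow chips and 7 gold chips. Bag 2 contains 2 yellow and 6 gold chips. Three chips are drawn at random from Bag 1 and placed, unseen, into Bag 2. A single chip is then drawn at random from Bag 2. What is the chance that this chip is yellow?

Condition on how many of the transferred chips are yellow (from Bag 1: 3 yellow of 10; then Bag 2 has 11 total).
  0 yellow: C(3,0)C(7,3)/C(10,3) = 7/24; then P = 2/11
  1 yellow: C(3,1)C(7,2)/C(10,3) = 21/40; then P = 3/11
  2 yellow: C(3,2)C(7,1)/C(10,3) = 7/40; then P = 4/11
  3 yellow: C(3,3)C(7,0)/C(10,3) = 1/120; then P = 5/11
P(yellow from Bag 2) = 29/110 ≈ 0.2636.

29/110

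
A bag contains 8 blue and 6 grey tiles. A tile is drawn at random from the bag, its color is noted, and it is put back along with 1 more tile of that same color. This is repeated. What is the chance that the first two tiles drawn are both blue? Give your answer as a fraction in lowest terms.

After a blue draw the bag holds 9 blue out of 15.
P = (8/14)·(9/15) = 12/35 ≈ 0.3429.

12/35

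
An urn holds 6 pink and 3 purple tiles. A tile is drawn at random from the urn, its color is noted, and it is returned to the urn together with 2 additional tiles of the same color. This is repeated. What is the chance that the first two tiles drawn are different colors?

Either purple then pink, or pink then purple; after the first draw the total is 11.
P = (3/9)·(6/11) + (6/9)·(3/11) = 4/11 ≈ 0.3636.

4/11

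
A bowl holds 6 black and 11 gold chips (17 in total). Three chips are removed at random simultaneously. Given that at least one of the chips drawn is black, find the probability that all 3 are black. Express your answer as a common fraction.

P(all 3 black) = C(6,3)/C(17,3) = 1/34; P(at least one black) = 1 − C(11,3)/C(17,3) = 103/136.
Since 'all 3 black' ⊆ 'at least one black', P(all 3 | at least one) = 1/34 / 103/136 = 4/103 ≈ 0.0388.

4/103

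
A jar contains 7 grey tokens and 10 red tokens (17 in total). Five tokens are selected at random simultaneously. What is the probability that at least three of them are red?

303/442

Sum the hypergeometric tail for j = 3,…,5 red tokens.
Favorable = C(10,3)·C(7,2) + C(10,4)·C(7,1) + C(10,5)·C(7,0) = 4242; total = C(17,5) = 6188.
P = 4242/6188 = 303/442 ≈ 0.6855.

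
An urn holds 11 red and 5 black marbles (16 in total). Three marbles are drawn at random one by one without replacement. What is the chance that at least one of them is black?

79/112

Use the complement: P(at least one black) = 1 − P(no black).
P(none) = C(11,3)/C(16,3) = 165/560.
So P = 1 − 165/560 = 79/112 ≈ 0.7054.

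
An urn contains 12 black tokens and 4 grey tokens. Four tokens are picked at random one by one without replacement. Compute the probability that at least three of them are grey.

Sum the hypergeometric tail for j = 3,…,4 grey tokens.
Favorable = C(4,3)·C(12,1) + C(4,4)·C(12,0) = 49; total = C(16,4) = 1820.
P = 49/1820 = 7/260 ≈ 0.0269.

7/260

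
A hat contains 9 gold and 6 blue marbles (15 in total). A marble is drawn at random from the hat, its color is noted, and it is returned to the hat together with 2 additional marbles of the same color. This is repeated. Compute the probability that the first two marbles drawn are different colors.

Either blue then gold, or gold then blue; after the first draw the total is 17.
P = (6/15)·(9/17) + (9/15)·(6/17) = 36/85 ≈ 0.4235.

36/85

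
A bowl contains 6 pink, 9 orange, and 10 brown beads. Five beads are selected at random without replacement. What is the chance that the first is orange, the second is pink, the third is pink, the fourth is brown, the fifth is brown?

Multiply the conditional probability of each draw in order, without replacement, so each draw removes one from its color and from the total.
P = (9/25) · (6/24) · (5/23) · (10/22) · (9/21) = 27/7084 ≈ 0.0038.

27/7084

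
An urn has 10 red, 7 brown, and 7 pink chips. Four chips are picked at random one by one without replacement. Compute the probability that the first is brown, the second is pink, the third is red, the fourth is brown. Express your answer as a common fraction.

Multiply the conditional probability of each draw in order, without replacement, so each draw removes one from its color and from the total.
P = (7/24) · (7/23) · (10/22) · (6/21) = 35/3036 ≈ 0.0115.

35/3036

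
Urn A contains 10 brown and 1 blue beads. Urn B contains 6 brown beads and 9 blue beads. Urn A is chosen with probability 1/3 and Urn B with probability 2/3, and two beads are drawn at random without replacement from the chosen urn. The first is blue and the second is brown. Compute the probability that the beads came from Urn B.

198/233

P(E | Urn A) = 1/11; P(E | Urn B) = 9/35.
P(E) = 1/3·1/11 + 2/3·9/35 = 233/1155.
By Bayes' rule, P(Urn B | E) = 6/35 / 233/1155 = 198/233 ≈ 0.8498.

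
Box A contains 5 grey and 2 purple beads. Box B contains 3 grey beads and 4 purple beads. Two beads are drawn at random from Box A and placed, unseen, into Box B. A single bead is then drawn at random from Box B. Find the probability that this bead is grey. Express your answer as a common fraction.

Condition on how many of the transferred beads are grey (from Box A: 5 grey of 7; then Box B has 9 total).
  0 grey: C(5,0)C(2,2)/C(7,2) = 1/21; then P = 3/9
  1 grey: C(5,1)C(2,1)/C(7,2) = 10/21; then P = 4/9
  2 grey: C(5,2)C(2,0)/C(7,2) = 10/21; then P = 5/9
P(grey from Box B) = 31/63 ≈ 0.4921.

31/63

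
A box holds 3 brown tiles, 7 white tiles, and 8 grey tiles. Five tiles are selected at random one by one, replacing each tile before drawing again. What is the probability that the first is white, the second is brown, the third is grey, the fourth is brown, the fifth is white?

Multiply the conditional probability of each draw in order, with replacement (the composition resets each draw).
P = (7/18) · (3/18) · (8/18) · (3/18) · (7/18) = 49/26244 ≈ 0.0019.

49/26244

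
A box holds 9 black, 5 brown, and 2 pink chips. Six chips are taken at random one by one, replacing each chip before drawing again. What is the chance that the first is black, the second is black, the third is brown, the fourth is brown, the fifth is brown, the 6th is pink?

10125/8388608

Multiply the conditional probability of each draw in order, with replacement (the composition resets each draw).
P = (9/16) · (9/16) · (5/16) · (5/16) · (5/16) · (2/16) = 10125/8388608 ≈ 0.0012.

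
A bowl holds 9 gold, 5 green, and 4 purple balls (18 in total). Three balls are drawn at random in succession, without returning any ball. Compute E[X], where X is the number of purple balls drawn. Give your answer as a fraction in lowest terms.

By linearity of expectation, E[X] = Σ P(draw i is purple); by symmetry each draw (even without replacement) has P(purple) = 4/18.
E[X] = 3 · 4/18 = 2/3 ≈ 0.6667.

2/3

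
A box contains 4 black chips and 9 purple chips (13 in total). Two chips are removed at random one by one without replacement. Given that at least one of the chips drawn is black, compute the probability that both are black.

P(both black) = C(4,2)/C(13,2) = 1/13; P(at least one black) = 1 − C(9,2)/C(13,2) = 7/13.
Since 'both black' ⊆ 'at least one black', P(both | at least one) = 1/13 / 7/13 = 1/7 ≈ 0.1429.

1/7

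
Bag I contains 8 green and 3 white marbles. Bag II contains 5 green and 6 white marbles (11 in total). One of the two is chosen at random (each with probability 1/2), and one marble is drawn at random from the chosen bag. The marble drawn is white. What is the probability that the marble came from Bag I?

P(white | Bag I) = 3/11; P(white | Bag II) = 6/11.
P(white) = 1/2·3/11 + 1/2·6/11 = 9/22.
By Bayes' rule, P(Bag I | white) = 3/22 / 9/22 = 1/3 ≈ 0.3333.

1/3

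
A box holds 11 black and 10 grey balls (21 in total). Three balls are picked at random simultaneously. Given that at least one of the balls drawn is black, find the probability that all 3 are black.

P(all 3 black) = C(11,3)/C(21,3) = 33/266; P(at least one black) = 1 − C(10,3)/C(21,3) = 121/133.
Since 'all 3 black' ⊆ 'at least one black', P(all 3 | at least one) = 33/266 / 121/133 = 3/22 ≈ 0.1364.

3/22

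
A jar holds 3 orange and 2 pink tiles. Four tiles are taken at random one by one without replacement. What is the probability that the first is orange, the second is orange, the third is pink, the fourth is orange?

Multiply the conditional probability of each draw in order, without replacement, so each draw removes one from its color and from the total.
P = (3/5) · (2/4) · (2/3) · (1/2) = 1/10 ≈ 0.1000.

1/10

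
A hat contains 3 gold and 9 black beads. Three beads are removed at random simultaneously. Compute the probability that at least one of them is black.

219/220

Use the complement: P(at least one black) = 1 − P(no black).
P(none) = C(3,3)/C(12,3) = 1/220.
So P = 1 − 1/220 = 219/220 ≈ 0.9955.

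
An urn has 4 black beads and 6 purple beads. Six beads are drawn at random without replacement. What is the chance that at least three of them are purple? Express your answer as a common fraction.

13/14

Sum the hypergeometric tail for j = 3,…,6 purple beads.
Favorable = C(6,3)·C(4,3) + C(6,4)·C(4,2) + C(6,5)·C(4,1) + C(6,6)·C(4,0) = 195; total = C(10,6) = 210.
P = 195/210 = 13/14 ≈ 0.9286.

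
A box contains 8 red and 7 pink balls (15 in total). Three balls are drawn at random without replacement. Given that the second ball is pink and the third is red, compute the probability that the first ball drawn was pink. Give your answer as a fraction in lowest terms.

P(first=pink and the second ball is pink and the third is red) = (7/15)·(6/14)·(8/13) = 8/65.
P(E) = Σ over first color = 28/195 + 8/65 = 4/15.
By Bayes, P(first=pink | E) = 8/65 / 4/15 = 6/13 ≈ 0.4615.

6/13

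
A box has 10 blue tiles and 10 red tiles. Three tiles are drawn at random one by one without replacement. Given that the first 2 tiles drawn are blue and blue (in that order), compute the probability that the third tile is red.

5/9

After removing 2 blue, the box has 10 red out of 18 remaining.
P(third is red | given) = 10/18 = 5/9 ≈ 0.5556.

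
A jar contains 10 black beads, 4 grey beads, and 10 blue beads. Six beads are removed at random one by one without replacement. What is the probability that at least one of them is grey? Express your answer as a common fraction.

1261/1771

Use the complement: P(at least one grey) = 1 − P(no grey).
P(none) = C(20,6)/C(24,6) = 38760/134596.
So P = 1 − 38760/134596 = 1261/1771 ≈ 0.7120.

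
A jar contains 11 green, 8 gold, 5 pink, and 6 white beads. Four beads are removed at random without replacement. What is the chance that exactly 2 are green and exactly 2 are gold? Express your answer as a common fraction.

44/783

Unordered draws without replacement: count favorable combinations over C(30,4).
Favorable = C(11,2) · C(8,2) · C(5,0) · C(6,0) = 1540; total = C(30,4) = 27405.
P = 1540/27405 = 44/783 ≈ 0.0562.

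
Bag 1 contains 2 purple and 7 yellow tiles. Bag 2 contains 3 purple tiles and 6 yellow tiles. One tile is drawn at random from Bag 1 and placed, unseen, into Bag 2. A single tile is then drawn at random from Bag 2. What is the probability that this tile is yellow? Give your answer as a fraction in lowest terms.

Condition on how many of the transferred tiles are yellow (from Bag 1: 7 yellow of 9; then Bag 2 has 10 total).
  0 yellow: C(7,0)C(2,1)/C(9,1) = 2/9; then P = 6/10
  1 yellow: C(7,1)C(2,0)/C(9,1) = 7/9; then P = 7/10
P(yellow from Bag 2) = 61/90 ≈ 0.6778.

61/90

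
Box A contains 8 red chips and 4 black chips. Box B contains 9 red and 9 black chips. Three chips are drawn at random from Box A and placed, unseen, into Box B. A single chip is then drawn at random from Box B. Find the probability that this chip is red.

11/21

Condition on how many of the transferred chips are red (from Box A: 8 red of 12; then Box B has 21 total).
  0 red: C(8,0)C(4,3)/C(12,3) = 1/55; then P = 9/21
  1 red: C(8,1)C(4,2)/C(12,3) = 12/55; then P = 10/21
  2 red: C(8,2)C(4,1)/C(12,3) = 28/55; then P = 11/21
  3 red: C(8,3)C(4,0)/C(12,3) = 14/55; then P = 12/21
P(red from Box B) = 11/21 ≈ 0.5238.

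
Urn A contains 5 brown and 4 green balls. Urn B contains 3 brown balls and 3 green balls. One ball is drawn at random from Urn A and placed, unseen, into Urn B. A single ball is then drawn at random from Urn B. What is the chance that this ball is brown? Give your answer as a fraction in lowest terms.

32/63

Condition on how many of the transferred balls are brown (from Urn A: 5 brown of 9; then Urn B has 7 total).
  0 brown: C(5,0)C(4,1)/C(9,1) = 4/9; then P = 3/7
  1 brown: C(5,1)C(4,0)/C(9,1) = 5/9; then P = 4/7
P(brown from Urn B) = 32/63 ≈ 0.5079.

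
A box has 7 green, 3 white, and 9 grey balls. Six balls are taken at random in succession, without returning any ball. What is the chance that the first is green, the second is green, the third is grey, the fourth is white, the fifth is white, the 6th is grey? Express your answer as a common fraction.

3/3230

Multiply the conditional probability of each draw in order, without replacement, so each draw removes one from its color and from the total.
P = (7/19) · (6/18) · (9/17) · (3/16) · (2/15) · (8/14) = 3/3230 ≈ 0.0009.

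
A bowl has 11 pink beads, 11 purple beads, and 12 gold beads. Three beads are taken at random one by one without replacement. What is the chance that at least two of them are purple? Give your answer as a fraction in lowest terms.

65/272

Sum the hypergeometric tail for j = 2,…,3 purple beads.
Favorable = C(11,2)·C(23,1) + C(11,3)·C(23,0) = 1430; total = C(34,3) = 5984.
P = 1430/5984 = 65/272 ≈ 0.2390.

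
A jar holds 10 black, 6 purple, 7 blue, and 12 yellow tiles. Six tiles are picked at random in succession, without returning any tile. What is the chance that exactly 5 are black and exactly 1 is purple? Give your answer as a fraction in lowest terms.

27/28985

Unordered draws without replacement: count favorable combinations over C(35,6).
Favorable = C(10,5) · C(6,1) · C(7,0) · C(12,0) = 1512; total = C(35,6) = 1623160.
P = 1512/1623160 = 27/28985 ≈ 0.0009.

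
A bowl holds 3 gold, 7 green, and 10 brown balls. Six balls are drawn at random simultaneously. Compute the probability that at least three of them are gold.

Sum the hypergeometric tail for j = 3,…,3 gold balls.
Favorable = C(3,3)·C(17,3) = 680; total = C(20,6) = 38760.
P = 680/38760 = 1/57 ≈ 0.0175.

1/57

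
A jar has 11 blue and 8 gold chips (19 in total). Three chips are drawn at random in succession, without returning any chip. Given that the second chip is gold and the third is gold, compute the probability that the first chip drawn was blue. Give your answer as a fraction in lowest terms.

11/17

P(first=blue and the second chip is gold and the third is gold) = (11/19)·(8/18)·(7/17) = 308/2907.
P(E) = Σ over first color = 308/2907 + 56/969 = 28/171.
By Bayes, P(first=blue | E) = 308/2907 / 28/171 = 11/17 ≈ 0.6471.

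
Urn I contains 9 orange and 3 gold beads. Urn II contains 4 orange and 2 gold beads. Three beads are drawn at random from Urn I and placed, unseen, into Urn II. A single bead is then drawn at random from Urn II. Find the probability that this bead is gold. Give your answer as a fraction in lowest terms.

11/36

Condition on how many of the transferred beads are gold (from Urn I: 3 gold of 12; then Urn II has 9 total).
  0 gold: C(3,0)C(9,3)/C(12,3) = 21/55; then P = 2/9
  1 gold: C(3,1)C(9,2)/C(12,3) = 27/55; then P = 3/9
  2 gold: C(3,2)C(9,1)/C(12,3) = 27/220; then P = 4/9
  3 gold: C(3,3)C(9,0)/C(12,3) = 1/220; then P = 5/9
P(gold from Urn II) = 11/36 ≈ 0.3056.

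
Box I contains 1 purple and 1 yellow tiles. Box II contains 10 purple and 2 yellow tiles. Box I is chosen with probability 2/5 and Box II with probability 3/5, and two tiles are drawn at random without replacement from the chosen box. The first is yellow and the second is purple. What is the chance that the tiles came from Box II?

5/16

P(E | Box I) = 1/2; P(E | Box II) = 5/33.
P(E) = 2/5·1/2 + 3/5·5/33 = 16/55.
By Bayes' rule, P(Box II | E) = 1/11 / 16/55 = 5/16 ≈ 0.3125.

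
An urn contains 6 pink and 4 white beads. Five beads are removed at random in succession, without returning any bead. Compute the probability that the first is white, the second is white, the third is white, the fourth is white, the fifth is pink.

1/210

Multiply the conditional probability of each draw in order, without replacement, so each draw removes one from its color and from the total.
P = (4/10) · (3/9) · (2/8) · (1/7) · (6/6) = 1/210 ≈ 0.0048.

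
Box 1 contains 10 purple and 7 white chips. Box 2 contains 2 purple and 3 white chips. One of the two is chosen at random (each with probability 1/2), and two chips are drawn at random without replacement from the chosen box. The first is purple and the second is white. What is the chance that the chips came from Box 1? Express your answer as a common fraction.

175/379

P(E | Box 1) = 35/136; P(E | Box 2) = 3/10.
P(E) = 1/2·35/136 + 1/2·3/10 = 379/1360.
By Bayes' rule, P(Box 1 | E) = 35/272 / 379/1360 = 175/379 ≈ 0.4617.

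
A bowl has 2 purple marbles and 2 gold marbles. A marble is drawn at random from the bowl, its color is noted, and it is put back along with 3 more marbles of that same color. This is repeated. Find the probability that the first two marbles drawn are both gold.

5/14

After a gold draw the bowl holds 5 gold out of 7.
P = (2/4)·(5/7) = 5/14 ≈ 0.3571.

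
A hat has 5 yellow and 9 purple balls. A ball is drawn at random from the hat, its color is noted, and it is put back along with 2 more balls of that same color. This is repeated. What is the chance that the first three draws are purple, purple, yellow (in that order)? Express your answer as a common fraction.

55/448

Track the composition after each reinforcement of +2.
P = (9/14) · (11/16) · (5/18) = 55/448 ≈ 0.1228.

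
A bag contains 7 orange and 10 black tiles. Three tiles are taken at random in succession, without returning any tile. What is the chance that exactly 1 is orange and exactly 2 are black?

63/136

Unordered draws without replacement: count favorable combinations over C(17,3).
Favorable = C(7,1) · C(10,2) = 315; total = C(17,3) = 680.
P = 315/680 = 63/136 ≈ 0.4632.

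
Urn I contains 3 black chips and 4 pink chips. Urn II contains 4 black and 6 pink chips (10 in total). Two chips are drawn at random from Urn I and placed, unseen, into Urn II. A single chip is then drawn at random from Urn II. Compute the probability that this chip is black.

Condition on how many of the transferred chips are black (from Urn I: 3 black of 7; then Urn II has 12 total).
  0 black: C(3,0)C(4,2)/C(7,2) = 2/7; then P = 4/12
  1 black: C(3,1)C(4,1)/C(7,2) = 4/7; then P = 5/12
  2 black: C(3,2)C(4,0)/C(7,2) = 1/7; then P = 6/12
P(black from Urn II) = 17/42 ≈ 0.4048.

17/42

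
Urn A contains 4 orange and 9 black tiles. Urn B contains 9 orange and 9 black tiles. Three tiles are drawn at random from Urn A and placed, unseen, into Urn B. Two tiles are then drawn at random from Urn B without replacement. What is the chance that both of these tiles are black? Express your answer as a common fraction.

243/910

Condition on how many of the transferred tiles are black (from Urn A: 9 black of 13; then Urn B has 21 total).
  0 black: C(9,0)C(4,3)/C(13,3) = 2/143; then P = C(9,2)/C(21,2) = 6/35
  1 black: C(9,1)C(4,2)/C(13,3) = 27/143; then P = C(10,2)/C(21,2) = 3/14
  2 black: C(9,2)C(4,1)/C(13,3) = 72/143; then P = C(11,2)/C(21,2) = 11/42
  3 black: C(9,3)C(4,0)/C(13,3) = 42/143; then P = C(12,2)/C(21,2) = 11/35
P(both black) = 243/910 ≈ 0.2670.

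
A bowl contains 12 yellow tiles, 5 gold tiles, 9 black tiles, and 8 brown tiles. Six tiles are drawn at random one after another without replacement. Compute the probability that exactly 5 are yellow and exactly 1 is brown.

Unordered draws without replacement: count favorable combinations over C(34,6).
Favorable = C(12,5) · C(5,0) · C(9,0) · C(8,1) = 6336; total = C(34,6) = 1344904.
P = 6336/1344904 = 72/15283 ≈ 0.0047.

72/15283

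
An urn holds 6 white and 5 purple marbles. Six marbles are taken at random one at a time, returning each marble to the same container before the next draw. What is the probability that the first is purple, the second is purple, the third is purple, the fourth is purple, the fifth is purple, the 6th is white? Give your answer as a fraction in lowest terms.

18750/1771561

Multiply the conditional probability of each draw in order, with replacement (the composition resets each draw).
P = (5/11) · (5/11) · (5/11) · (5/11) · (5/11) · (6/11) = 18750/1771561 ≈ 0.0106.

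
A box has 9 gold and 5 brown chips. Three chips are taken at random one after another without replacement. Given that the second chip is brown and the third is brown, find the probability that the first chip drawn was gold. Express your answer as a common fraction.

3/4

P(first=gold and the second chip is brown and the third is brown) = (9/14)·(5/13)·(4/12) = 15/182.
P(E) = Σ over first color = 15/182 + 5/182 = 10/91.
By Bayes, P(first=gold | E) = 15/182 / 10/91 = 3/4 ≈ 0.7500.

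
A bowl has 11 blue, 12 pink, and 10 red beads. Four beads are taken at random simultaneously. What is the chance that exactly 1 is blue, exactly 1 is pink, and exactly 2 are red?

Unordered draws without replacement: count favorable combinations over C(33,4).
Favorable = C(11,1) · C(12,1) · C(10,2) = 5940; total = C(33,4) = 40920.
P = 5940/40920 = 9/62 ≈ 0.1452.

9/62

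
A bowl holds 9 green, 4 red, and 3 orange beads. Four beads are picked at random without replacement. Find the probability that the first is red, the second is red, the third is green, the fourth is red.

9/1820

Multiply the conditional probability of each draw in order, without replacement, so each draw removes one from its color and from the total.
P = (4/16) · (3/15) · (9/14) · (2/13) = 9/1820 ≈ 0.0049.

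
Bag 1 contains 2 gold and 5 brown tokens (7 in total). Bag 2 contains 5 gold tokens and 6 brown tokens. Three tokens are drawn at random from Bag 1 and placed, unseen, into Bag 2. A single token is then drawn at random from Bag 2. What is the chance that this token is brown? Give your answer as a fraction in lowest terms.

57/98

Condition on how many of the transferred tokens are brown (from Bag 1: 5 brown of 7; then Bag 2 has 14 total).
  1 brown: C(5,1)C(2,2)/C(7,3) = 1/7; then P = 7/14
  2 brown: C(5,2)C(2,1)/C(7,3) = 4/7; then P = 8/14
  3 brown: C(5,3)C(2,0)/C(7,3) = 2/7; then P = 9/14
P(brown from Bag 2) = 57/98 ≈ 0.5816.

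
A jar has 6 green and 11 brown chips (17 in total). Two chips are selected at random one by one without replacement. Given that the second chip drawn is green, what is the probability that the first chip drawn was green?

P(first=green and the second chip drawn is green) = (6/17)·(5/16) = 15/136.
P(the second chip drawn is green) = Σ over first color = 15/136 + 33/136 = 6/17.
By Bayes, P(first=green | the second chip drawn is green) = 15/136 / 6/17 = 5/16 ≈ 0.3125.

5/16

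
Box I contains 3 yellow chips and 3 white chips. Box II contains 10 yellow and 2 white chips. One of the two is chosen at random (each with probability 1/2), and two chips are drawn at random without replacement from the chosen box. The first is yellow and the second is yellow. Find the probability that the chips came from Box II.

P(E | Box I) = 1/5; P(E | Box II) = 15/22.
P(E) = 1/2·1/5 + 1/2·15/22 = 97/220.
By Bayes' rule, P(Box II | E) = 15/44 / 97/220 = 75/97 ≈ 0.7732.

75/97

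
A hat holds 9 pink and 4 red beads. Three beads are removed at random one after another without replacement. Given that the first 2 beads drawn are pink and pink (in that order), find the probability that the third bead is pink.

7/11

After removing 2 pink, the hat has 7 pink out of 11 remaining.
P(third is pink | given) = 7/11 ≈ 0.6364.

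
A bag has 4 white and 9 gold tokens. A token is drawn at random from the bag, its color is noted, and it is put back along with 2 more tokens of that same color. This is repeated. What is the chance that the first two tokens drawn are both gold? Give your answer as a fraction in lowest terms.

After a gold draw the bag holds 11 gold out of 15.
P = (9/13)·(11/15) = 33/65 ≈ 0.5077.

33/65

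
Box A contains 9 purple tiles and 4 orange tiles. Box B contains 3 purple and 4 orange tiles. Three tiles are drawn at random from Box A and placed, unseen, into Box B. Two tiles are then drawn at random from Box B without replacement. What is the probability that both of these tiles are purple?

46/195

Condition on how many of the transferred tiles are purple (from Box A: 9 purple of 13; then Box B has 10 total).
  0 purple: C(9,0)C(4,3)/C(13,3) = 2/143; then P = C(3,2)/C(10,2) = 1/15
  1 purple: C(9,1)C(4,2)/C(13,3) = 27/143; then P = C(4,2)/C(10,2) = 2/15
  2 purple: C(9,2)C(4,1)/C(13,3) = 72/143; then P = C(5,2)/C(10,2) = 2/9
  3 purple: C(9,3)C(4,0)/C(13,3) = 42/143; then P = C(6,2)/C(10,2) = 1/3
P(both purple) = 46/195 ≈ 0.2359.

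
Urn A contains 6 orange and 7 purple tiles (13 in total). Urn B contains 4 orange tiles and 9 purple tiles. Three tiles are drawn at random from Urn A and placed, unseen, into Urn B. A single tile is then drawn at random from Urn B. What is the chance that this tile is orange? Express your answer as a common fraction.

35/104

Condition on how many of the transferred tiles are orange (from Urn A: 6 orange of 13; then Urn B has 16 total).
  0 orange: C(6,0)C(7,3)/C(13,3) = 35/286; then P = 4/16
  1 orange: C(6,1)C(7,2)/C(13,3) = 63/143; then P = 5/16
  2 orange: C(6,2)C(7,1)/C(13,3) = 105/286; then P = 6/16
  3 orange: C(6,3)C(7,0)/C(13,3) = 10/143; then P = 7/16
P(orange from Urn B) = 35/104 ≈ 0.3365.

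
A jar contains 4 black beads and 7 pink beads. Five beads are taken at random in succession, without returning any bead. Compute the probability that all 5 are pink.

Unordered draws without replacement: count favorable combinations over C(11,5).
Favorable = C(4,0) · C(7,5) = 21; total = C(11,5) = 462.
P = 21/462 = 1/22 ≈ 0.0455.

1/22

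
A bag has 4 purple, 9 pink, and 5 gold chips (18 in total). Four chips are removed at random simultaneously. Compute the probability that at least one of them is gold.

Use the complement: P(at least one gold) = 1 − P(no gold).
P(none) = C(13,4)/C(18,4) = 715/3060.
So P = 1 − 715/3060 = 469/612 ≈ 0.7663.

469/612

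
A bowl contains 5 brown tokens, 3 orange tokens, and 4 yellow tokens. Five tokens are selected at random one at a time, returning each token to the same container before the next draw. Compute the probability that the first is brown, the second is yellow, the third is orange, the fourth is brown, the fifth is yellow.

25/5184

Multiply the conditional probability of each draw in order, with replacement (the composition resets each draw).
P = (5/12) · (4/12) · (3/12) · (5/12) · (4/12) = 25/5184 ≈ 0.0048.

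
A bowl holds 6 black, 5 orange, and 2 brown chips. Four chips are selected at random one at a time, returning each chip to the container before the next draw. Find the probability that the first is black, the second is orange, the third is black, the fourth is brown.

360/28561

Multiply the conditional probability of each draw in order, with replacement (the composition resets each draw).
P = (6/13) · (5/13) · (6/13) · (2/13) = 360/28561 ≈ 0.0126.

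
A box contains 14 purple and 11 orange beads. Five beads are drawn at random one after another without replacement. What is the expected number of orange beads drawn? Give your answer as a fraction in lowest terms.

11/5

By linearity of expectation, E[X] = Σ P(draw i is orange); by symmetry each draw (even without replacement) has P(orange) = 11/25.
E[X] = 5 · 11/25 = 11/5 ≈ 2.2000.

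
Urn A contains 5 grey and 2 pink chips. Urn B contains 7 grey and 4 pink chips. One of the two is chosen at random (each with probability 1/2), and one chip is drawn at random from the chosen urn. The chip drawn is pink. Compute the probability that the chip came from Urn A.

P(pink | Urn A) = 2/7; P(pink | Urn B) = 4/11.
P(pink) = 1/2·2/7 + 1/2·4/11 = 25/77.
By Bayes' rule, P(Urn A | pink) = 1/7 / 25/77 = 11/25 ≈ 0.4400.

11/25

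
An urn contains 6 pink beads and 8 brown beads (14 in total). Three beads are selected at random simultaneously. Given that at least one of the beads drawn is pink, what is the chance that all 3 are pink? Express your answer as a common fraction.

5/77

P(all 3 pink) = C(6,3)/C(14,3) = 5/91; P(at least one pink) = 1 − C(8,3)/C(14,3) = 11/13.
Since 'all 3 pink' ⊆ 'at least one pink', P(all 3 | at least one) = 5/91 / 11/13 = 5/77 ≈ 0.0649.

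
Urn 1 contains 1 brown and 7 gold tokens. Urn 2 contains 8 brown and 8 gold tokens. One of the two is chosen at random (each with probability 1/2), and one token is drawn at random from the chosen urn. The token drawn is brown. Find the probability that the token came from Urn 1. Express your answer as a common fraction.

P(brown | Urn 1) = 1/8; P(brown | Urn 2) = 1/2.
P(brown) = 1/2·1/8 + 1/2·1/2 = 5/16.
By Bayes' rule, P(Urn 1 | brown) = 1/16 / 5/16 = 1/5 ≈ 0.2000.

1/5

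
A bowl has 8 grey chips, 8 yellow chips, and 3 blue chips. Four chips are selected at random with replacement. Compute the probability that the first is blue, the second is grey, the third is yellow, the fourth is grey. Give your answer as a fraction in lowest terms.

Multiply the conditional probability of each draw in order, with replacement (the composition resets each draw).
P = (3/19) · (8/19) · (8/19) · (8/19) = 1536/130321 ≈ 0.0118.

1536/130321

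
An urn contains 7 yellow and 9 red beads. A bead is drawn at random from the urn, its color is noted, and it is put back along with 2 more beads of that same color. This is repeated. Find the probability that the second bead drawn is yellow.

7/16

Condition on the first draw. If first is yellow (prob 7/16), second-yellow has prob (9)/(18); if not (prob 9/16), it has prob 7/(18).
P = (7/16)·(9/18) + (9/16)·(7/18) = 7/16 ≈ 0.4375.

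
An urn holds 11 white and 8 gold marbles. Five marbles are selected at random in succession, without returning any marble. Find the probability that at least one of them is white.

Use the complement: P(at least one white) = 1 − P(no white).
P(none) = C(8,5)/C(19,5) = 56/11628.
So P = 1 − 56/11628 = 2893/2907 ≈ 0.9952.

2893/2907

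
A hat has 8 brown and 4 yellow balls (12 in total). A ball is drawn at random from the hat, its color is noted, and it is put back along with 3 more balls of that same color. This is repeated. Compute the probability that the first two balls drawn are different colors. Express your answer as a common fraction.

Either brown then yellow, or yellow then brown; after the first draw the total is 15.
P = (8/12)·(4/15) + (4/12)·(8/15) = 16/45 ≈ 0.3556.

16/45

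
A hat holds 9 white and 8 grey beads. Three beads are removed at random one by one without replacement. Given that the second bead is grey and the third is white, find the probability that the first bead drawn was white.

8/15

P(first=white and the second bead is grey and the third is white) = (9/17)·(8/16)·(8/15) = 12/85.
P(E) = Σ over first color = 12/85 + 21/170 = 9/34.
By Bayes, P(first=white | E) = 12/85 / 9/34 = 8/15 ≈ 0.5333.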